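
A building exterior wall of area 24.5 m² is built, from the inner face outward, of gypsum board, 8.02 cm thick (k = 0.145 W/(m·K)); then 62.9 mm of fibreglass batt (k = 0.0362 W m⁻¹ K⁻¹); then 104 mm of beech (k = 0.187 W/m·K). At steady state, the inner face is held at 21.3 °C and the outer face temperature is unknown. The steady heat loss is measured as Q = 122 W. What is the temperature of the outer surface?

Series resistances:
  R_gypsum board = L/(kA) = 0.0802/(0.145·24.5) = 0.02258 K/W
  R_fibreglass batt = L/(kA) = 0.0629/(0.0362·24.5) = 0.07092 K/W
  R_beech = L/(kA) = 0.104/(0.187·24.5) = 0.02270 K/W
ΣR = 0.1162 K/W
ΔT = Q·ΣR = 122 × 0.1162 = 14.18 K
Heat flows outward, so T_out = T_in − ΔT = 21.3 − 14.18 = 7.12 °C

T_out = 7.12 °C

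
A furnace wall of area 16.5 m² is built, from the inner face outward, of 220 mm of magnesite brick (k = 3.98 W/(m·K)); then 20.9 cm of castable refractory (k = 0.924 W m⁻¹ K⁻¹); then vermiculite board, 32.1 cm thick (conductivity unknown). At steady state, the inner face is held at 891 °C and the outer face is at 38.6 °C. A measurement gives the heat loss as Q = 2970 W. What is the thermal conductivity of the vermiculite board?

k = 0.0721 W/m·K

ΣR = ΔT/Q = |891 − 38.6|/2970 = 0.2870 K/W
Known resistances:
  R_magnesite brick = L/(kA) = 0.220/(3.98·16.5) = 0.003350 K/W
  R_castable refractory = L/(kA) = 0.209/(0.924·16.5) = 0.01371 K/W
R_vermiculite board = ΣR − ΣR_known = 0.2870 − 0.01706 = 0.2699 K/W
L/(kA) = 0.2699 ⇒ k = 0.321/(0.2699·16.5) = 0.0721 W/m·K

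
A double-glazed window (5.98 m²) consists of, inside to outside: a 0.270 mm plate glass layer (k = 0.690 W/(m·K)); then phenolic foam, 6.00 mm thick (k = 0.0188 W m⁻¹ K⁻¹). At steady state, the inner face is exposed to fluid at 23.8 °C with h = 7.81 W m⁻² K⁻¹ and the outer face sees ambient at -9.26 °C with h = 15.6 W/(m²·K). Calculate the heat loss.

Q = 386 W

Series thermal resistances, inner to outer:
  R_conv,in = 1/(hA) = 1/(7.81·5.98) = 0.02141 K/W
  R_plate glass = L/(kA) = 2.70×10^-4/(0.690·5.98) = 6.544×10^-5 K/W
  R_phenolic foam = L/(kA) = 0.00600/(0.0188·5.98) = 0.05337 K/W
  R_conv,out = 1/(hA) = 1/(15.6·5.98) = 0.01072 K/W
ΣR = 0.02141 + 6.544×10^-5 + 0.05337 + 0.01072 = 0.08557 K/W
Q = ΔT/ΣR = (23.8 °C − -9.26 °C)/0.08557 = 386 W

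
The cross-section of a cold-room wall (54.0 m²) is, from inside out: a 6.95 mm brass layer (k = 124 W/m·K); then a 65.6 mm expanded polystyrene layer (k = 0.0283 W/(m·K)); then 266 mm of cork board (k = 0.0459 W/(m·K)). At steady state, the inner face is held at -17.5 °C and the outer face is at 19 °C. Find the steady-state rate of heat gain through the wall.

Q = 243 W

Series thermal resistances, inner to outer:
  R_brass = L/(kA) = 0.00695/(124·54.0) = 1.038×10^-6 K/W
  R_expanded polystyrene = L/(kA) = 0.0656/(0.0283·54.0) = 0.04293 K/W
  R_cork board = L/(kA) = 0.266/(0.0459·54.0) = 0.1073 K/W
ΣR = 1.038×10^-6 + 0.04293 + 0.1073 = 0.1502 K/W
Q = ΔT/ΣR = (-17.5 °C − 19 °C)/0.1502 = -243 W
(Negative Q ⇒ heat flows inward; heat gain = 243 W.)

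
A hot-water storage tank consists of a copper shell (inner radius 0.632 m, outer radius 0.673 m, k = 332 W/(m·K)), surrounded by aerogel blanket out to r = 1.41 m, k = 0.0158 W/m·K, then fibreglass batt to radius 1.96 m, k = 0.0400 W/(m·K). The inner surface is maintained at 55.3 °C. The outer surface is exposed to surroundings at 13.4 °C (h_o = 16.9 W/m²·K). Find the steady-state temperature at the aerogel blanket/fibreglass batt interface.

Treat each layer as a resistance in series:
  R_copper = (1/0.632 − 1/0.673)/(4πk) = 0.09639/(4π·332) = 2.310×10^-5 K/W
  R_aerogel blanket = (1/0.673 − 1/1.41)/(4πk) = 0.7767/(4π·0.0158) = 3.912 K/W
  R_fibreglass batt = (1/1.41 − 1/1.96)/(4πk) = 0.1990/(4π·0.0400) = 0.3959 K/W
  R_conv,out = 1/(4πr²h) = 1/(4π·1.96²·16.9) = 0.001226 K/W
ΣR = 2.310×10^-5 + 3.912 + 0.3959 + 0.001226 = 4.309 K/W
Q = ΔT/ΣR = (55.3 °C − 13.4 °C)/4.309 = 9.724 W
From the inner boundary to the aerogel blanket/fibreglass batt interface, ΣR_partial = 3.912 K/W.
T_interface = T_in − Q·ΣR_partial = 55.3 °C − (9.724)(3.912) = 17.3 °C

T = 17.3 °C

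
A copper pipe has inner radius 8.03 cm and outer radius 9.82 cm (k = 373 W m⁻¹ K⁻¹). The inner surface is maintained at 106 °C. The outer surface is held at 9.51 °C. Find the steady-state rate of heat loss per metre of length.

Q' = 2πk·ΔT/ln(r₂/r₁) = 2π × 373 × 96.49 / ln(0.0982/0.0803) = 1.12×10^6 W/m

Q' = 1120 kW/m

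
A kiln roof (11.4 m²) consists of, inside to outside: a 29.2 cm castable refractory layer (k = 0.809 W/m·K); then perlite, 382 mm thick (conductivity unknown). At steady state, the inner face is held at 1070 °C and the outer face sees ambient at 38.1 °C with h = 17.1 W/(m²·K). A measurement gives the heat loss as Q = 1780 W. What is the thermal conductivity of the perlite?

k = 0.0617 W/m·K

ΣR = ΔT/Q = |1070 − 38.1|/1780 = 0.5797 K/W
Known resistances:
  R_castable refractory = L/(kA) = 0.292/(0.809·11.4) = 0.03166 K/W
  R_conv,out = 1/(hA) = 1/(17.1·11.4) = 0.005130 K/W
R_perlite = ΣR − ΣR_known = 0.5797 − 0.03679 = 0.5429 K/W
L/(kA) = 0.5429 ⇒ k = 0.382/(0.5429·11.4) = 0.0617 W/m·K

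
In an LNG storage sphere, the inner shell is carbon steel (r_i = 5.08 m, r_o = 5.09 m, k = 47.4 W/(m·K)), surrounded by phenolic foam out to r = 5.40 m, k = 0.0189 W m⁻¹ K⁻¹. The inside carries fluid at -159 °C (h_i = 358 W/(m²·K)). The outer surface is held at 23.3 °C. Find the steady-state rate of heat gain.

Q = 3.84 kW

Treat each layer as a resistance in series:
  R_conv,in = 1/(4πr²h) = 1/(4π·5.08²·358) = 8.614×10^-6 K/W
  R_carbon steel = (1/5.08 − 1/5.09)/(4πk) = 3.867×10^-4/(4π·47.4) = 6.493×10^-7 K/W
  R_phenolic foam = (1/5.09 − 1/5.40)/(4πk) = 0.01128/(4π·0.0189) = 0.04749 K/W
ΣR = 8.614×10^-6 + 6.493×10^-7 + 0.04749 = 0.04750 K/W
Q = ΔT/ΣR = (-159 °C − 23.3 °C)/0.04750 = -3840 W
(Negative Q ⇒ heat flows inward; heat gain = 3840 W.)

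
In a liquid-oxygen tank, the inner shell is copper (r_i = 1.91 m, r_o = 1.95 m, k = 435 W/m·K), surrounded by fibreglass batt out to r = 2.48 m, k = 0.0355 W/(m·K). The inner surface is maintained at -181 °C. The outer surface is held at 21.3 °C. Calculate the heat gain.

Treat each layer as a resistance in series:
  R_copper = (1/1.91 − 1/1.95)/(4πk) = 0.01074/(4π·435) = 1.965×10^-6 K/W
  R_fibreglass batt = (1/1.95 − 1/2.48)/(4πk) = 0.1096/(4π·0.0355) = 0.2457 K/W
ΣR = 1.965×10^-6 + 0.2457 = 0.2457 K/W
Q = ΔT/ΣR = (-181 °C − 21.3 °C)/0.2457 = -823 W
(Negative Q ⇒ heat flows inward; heat gain = 823 W.)

Q = 823 W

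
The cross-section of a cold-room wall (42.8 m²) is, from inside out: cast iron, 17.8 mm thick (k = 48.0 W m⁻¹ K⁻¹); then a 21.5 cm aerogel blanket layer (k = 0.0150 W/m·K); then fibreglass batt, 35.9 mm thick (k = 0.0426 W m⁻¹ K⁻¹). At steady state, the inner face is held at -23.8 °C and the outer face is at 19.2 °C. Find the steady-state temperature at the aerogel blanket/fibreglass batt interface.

T = 16.8 °C

Treat each layer as a resistance in series:
  R_cast iron = L/(kA) = 0.0178/(48.0·42.8) = 8.664×10^-6 K/W
  R_aerogel blanket = L/(kA) = 0.215/(0.0150·42.8) = 0.3349 K/W
  R_fibreglass batt = L/(kA) = 0.0359/(0.0426·42.8) = 0.01969 K/W
ΣR = 8.664×10^-6 + 0.3349 + 0.01969 = 0.3546 K/W
Q = ΔT/ΣR = (-23.8 °C − 19.2 °C)/0.3546 = -121.3 W
From the inner boundary to the aerogel blanket/fibreglass batt interface, ΣR_partial = 0.3349 K/W.
T_interface = T_in − Q·ΣR_partial = -23.8 °C − (-121.3)(0.3349) = 16.8 °C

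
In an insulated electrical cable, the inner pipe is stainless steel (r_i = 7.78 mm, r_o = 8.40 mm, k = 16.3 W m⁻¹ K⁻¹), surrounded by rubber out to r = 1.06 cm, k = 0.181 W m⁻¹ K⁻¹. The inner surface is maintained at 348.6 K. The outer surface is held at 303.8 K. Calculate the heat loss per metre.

Series thermal resistances, inner to outer:
  R'_stainless steel = ln(0.00840/0.00778)/(2πk) = 0.07668/(2π·16.3) = 7.487×10^-4 m·K/W
  R'_rubber = ln(0.0106/0.00840)/(2πk) = 0.2326/(2π·0.181) = 0.2045 m·K/W
ΣR = 7.487×10^-4 + 0.2045 = 0.2052 m·K/W
Q' = ΔT/ΣR = (348.6 K − 303.8 K)/0.2052 = 218 W/m

Q' = 218 W/m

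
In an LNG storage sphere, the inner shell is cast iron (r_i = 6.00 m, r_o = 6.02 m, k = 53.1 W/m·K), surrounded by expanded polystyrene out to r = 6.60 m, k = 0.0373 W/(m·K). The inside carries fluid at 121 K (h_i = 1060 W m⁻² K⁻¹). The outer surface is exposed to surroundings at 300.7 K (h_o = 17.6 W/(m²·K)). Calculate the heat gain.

Series thermal resistances, inner to outer:
  R_conv,in = 1/(4πr²h) = 1/(4π·6.00²·1060) = 2.085×10^-6 K/W
  R_cast iron = (1/6.00 − 1/6.02)/(4πk) = 5.537×10^-4/(4π·53.1) = 8.298×10^-7 K/W
  R_expanded polystyrene = (1/6.02 − 1/6.60)/(4πk) = 0.01460/(4π·0.0373) = 0.03114 K/W
  R_conv,out = 1/(4πr²h) = 1/(4π·6.60²·17.6) = 1.038×10^-4 K/W
ΣR = 2.085×10^-6 + 8.298×10^-7 + 0.03114 + 1.038×10^-4 = 0.03125 K/W
Q = ΔT/ΣR = (121 K − 300.7 K)/0.03125 = -5750 W
(Negative Q ⇒ heat flows inward; heat gain = 5750 W.)

Q = 5.75 kW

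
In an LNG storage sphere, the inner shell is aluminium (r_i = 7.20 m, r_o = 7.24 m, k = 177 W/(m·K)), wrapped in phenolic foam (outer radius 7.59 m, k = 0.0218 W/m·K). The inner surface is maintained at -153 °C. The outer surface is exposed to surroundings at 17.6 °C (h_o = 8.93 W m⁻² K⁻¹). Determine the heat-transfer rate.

Q = 7.29 kW

Resistance network (inner→outer):
  R_aluminium = (1/7.20 − 1/7.24)/(4πk) = 7.673×10^-4/(4π·177) = 3.450×10^-7 K/W
  R_phenolic foam = (1/7.24 − 1/7.59)/(4πk) = 0.006369/(4π·0.0218) = 0.02325 K/W
  R_conv,out = 1/(4πr²h) = 1/(4π·7.59²·8.93) = 1.547×10^-4 K/W
ΣR = 3.450×10^-7 + 0.02325 + 1.547×10^-4 = 0.02341 K/W
Q = ΔT/ΣR = (-153 °C − 17.6 °C)/0.02341 = -7290 W
(Negative Q ⇒ heat flows inward; heat gain = 7290 W.)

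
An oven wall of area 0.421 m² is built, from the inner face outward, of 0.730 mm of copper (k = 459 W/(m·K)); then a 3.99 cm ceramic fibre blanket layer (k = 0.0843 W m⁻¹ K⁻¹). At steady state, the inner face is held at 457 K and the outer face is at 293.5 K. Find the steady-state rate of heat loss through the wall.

Series thermal resistances, inner to outer:
  R_copper = L/(kA) = 7.30×10^-4/(459·0.421) = 3.778×10^-6 K/W
  R_ceramic fibre blanket = L/(kA) = 0.0399/(0.0843·0.421) = 1.124 K/W
ΣR = 3.778×10^-6 + 1.124 = 1.124 K/W
Q = ΔT/ΣR = (457 K − 293.5 K)/1.124 = 145 W

Q = 145 W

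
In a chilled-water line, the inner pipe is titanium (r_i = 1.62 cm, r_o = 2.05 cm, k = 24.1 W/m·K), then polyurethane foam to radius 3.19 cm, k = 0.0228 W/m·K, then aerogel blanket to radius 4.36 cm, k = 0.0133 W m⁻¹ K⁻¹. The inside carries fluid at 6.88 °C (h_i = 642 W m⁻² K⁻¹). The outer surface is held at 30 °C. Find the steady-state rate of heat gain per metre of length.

Q' = 3.38 W/m

Series thermal resistances, inner to outer:
  R'_conv,in = 1/(2πr h) = 1/(2π·0.0162·642) = 0.01530 m·K/W
  R'_titanium = ln(0.0205/0.0162)/(2πk) = 0.2354/(2π·24.1) = 0.001555 m·K/W
  R'_polyurethane foam = ln(0.0319/0.0205)/(2πk) = 0.4422/(2π·0.0228) = 3.087 m·K/W
  R'_aerogel blanket = ln(0.0436/0.0319)/(2πk) = 0.3125/(2π·0.0133) = 3.739 m·K/W
ΣR = 0.01530 + 0.001555 + 3.087 + 3.739 = 6.843 m·K/W
Q' = ΔT/ΣR = (6.88 °C − 30 °C)/6.843 = -3.38 W/m
(Negative Q' ⇒ heat flows inward; heat gain = 3.38 W/m.)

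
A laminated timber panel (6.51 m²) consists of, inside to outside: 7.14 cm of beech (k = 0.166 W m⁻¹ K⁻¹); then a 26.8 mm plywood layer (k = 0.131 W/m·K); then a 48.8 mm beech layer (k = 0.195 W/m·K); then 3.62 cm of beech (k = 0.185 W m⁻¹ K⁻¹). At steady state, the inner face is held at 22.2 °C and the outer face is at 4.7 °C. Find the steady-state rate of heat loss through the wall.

Q = 105 W

Resistance network (inner→outer):
  R_beech = L/(kA) = 0.0714/(0.166·6.51) = 0.06607 K/W
  R_plywood = L/(kA) = 0.0268/(0.131·6.51) = 0.03143 K/W
  R_beech = L/(kA) = 0.0488/(0.195·6.51) = 0.03844 K/W
  R_beech = L/(kA) = 0.0362/(0.185·6.51) = 0.03006 K/W
ΣR = 0.06607 + 0.03143 + 0.03844 + 0.03006 = 0.1660 K/W
Q = ΔT/ΣR = (22.2 °C − 4.7 °C)/0.1660 = 105 W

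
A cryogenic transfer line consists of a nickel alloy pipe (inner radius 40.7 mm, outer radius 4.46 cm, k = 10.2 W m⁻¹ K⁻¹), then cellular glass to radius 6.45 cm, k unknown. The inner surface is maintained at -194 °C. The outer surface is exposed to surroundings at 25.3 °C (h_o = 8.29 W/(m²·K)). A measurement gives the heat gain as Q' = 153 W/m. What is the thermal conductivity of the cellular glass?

ΣR = ΔT/Q' = |-194 − 25.3|/153 = 1.433 m·K/W
Known resistances:
  R'_nickel alloy = ln(0.0446/0.0407)/(2πk) = 0.09151/(2π·10.2) = 0.001428 m·K/W
  R'_conv,out = 1/(2πr h) = 1/(2π·0.0645·8.29) = 0.2976 m·K/W
R_cellular glass = ΣR − ΣR_known = 1.433 − 0.2990 = 1.134 m·K/W
ln(r₂/r₁)/(2πk) = 1.134 ⇒ k = 0.3689/(2π·1.134) = 0.0518 W/m·K

k = 0.0518 W/m·K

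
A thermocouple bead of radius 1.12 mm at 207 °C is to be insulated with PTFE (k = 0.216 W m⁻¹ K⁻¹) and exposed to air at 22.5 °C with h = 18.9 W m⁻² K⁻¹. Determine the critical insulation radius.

For a sphere, r_cr = 2k_ins/h = 2·0.216/18.9 = 0.0229 m = 2.29 cm

r_cr = 2.29 cm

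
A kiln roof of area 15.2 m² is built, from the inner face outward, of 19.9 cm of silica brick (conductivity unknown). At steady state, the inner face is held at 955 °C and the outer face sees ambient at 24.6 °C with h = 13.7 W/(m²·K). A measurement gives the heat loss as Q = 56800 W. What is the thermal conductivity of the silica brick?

ΣR = ΔT/Q = |955 − 24.6|/56800 = 0.01638 K/W
Known resistances:
  R_conv,out = 1/(hA) = 1/(13.7·15.2) = 0.004802 K/W
R_silica brick = ΣR − ΣR_known = 0.01638 − 0.004802 = 0.01158 K/W
L/(kA) = 0.01158 ⇒ k = 0.199/(0.01158·15.2) = 1.13 W/m·K

k = 1.13 W/m·K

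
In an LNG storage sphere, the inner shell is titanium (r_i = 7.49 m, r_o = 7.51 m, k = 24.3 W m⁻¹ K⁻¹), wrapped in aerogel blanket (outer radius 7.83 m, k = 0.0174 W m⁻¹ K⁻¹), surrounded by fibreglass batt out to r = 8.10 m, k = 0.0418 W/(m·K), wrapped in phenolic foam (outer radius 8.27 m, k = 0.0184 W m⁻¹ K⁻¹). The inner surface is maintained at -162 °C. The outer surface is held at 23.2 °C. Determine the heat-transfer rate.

Q = 4.21 kW

Treat each layer as a resistance in series:
  R_titanium = (1/7.49 − 1/7.51)/(4πk) = 3.556×10^-4/(4π·24.3) = 1.164×10^-6 K/W
  R_aerogel blanket = (1/7.51 − 1/7.83)/(4πk) = 0.005442/(4π·0.0174) = 0.02489 K/W
  R_fibreglass batt = (1/7.83 − 1/8.10)/(4πk) = 0.004257/(4π·0.0418) = 0.008105 K/W
  R_phenolic foam = (1/8.10 − 1/8.27)/(4πk) = 0.002538/(4π·0.0184) = 0.01098 K/W
ΣR = 1.164×10^-6 + 0.02489 + 0.008105 + 0.01098 = 0.04398 K/W
Q = ΔT/ΣR = (-162 °C − 23.2 °C)/0.04398 = -4210 W
(Negative Q ⇒ heat flows inward; heat gain = 4210 W.)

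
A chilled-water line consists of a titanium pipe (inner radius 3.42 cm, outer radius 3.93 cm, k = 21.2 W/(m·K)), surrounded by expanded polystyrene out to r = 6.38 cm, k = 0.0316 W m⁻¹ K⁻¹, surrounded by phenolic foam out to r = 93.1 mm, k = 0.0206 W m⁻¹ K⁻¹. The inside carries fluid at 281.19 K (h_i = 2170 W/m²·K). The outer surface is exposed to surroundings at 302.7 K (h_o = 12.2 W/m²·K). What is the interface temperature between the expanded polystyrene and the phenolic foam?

Series thermal resistances, inner to outer:
  R'_conv,in = 1/(2πr h) = 1/(2π·0.0342·2170) = 0.002145 m·K/W
  R'_titanium = ln(0.0393/0.0342)/(2πk) = 0.1390/(2π·21.2) = 0.001044 m·K/W
  R'_expanded polystyrene = ln(0.0638/0.0393)/(2πk) = 0.4845/(2π·0.0316) = 2.440 m·K/W
  R'_phenolic foam = ln(0.0931/0.0638)/(2πk) = 0.3779/(2π·0.0206) = 2.920 m·K/W
  R'_conv,out = 1/(2πr h) = 1/(2π·0.0931·12.2) = 0.1401 m·K/W
ΣR = 0.002145 + 0.001044 + 2.440 + 2.920 + 0.1401 = 5.503 m·K/W
Q' = ΔT/ΣR = (281.19 K − 302.7 K)/5.503 = -3.909 W/m
From the inner boundary to the expanded polystyrene/phenolic foam interface, ΣR_partial = 2.443 m·K/W.
T_interface = T_in − Q'·ΣR_partial = 281.19 K − (-3.909)(2.443) = 290.7 K

T = 290.7 K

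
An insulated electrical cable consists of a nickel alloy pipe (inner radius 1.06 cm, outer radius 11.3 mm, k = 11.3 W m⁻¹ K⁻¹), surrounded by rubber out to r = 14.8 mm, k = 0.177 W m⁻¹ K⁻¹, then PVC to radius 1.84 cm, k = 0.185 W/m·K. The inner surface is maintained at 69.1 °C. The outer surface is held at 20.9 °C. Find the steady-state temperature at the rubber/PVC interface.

T = 41.9 °C

Treat each layer as a resistance in series:
  R'_nickel alloy = ln(0.0113/0.0106)/(2πk) = 0.06395/(2π·11.3) = 9.007×10^-4 m·K/W
  R'_rubber = ln(0.0148/0.0113)/(2πk) = 0.2698/(2π·0.177) = 0.2426 m·K/W
  R'_PVC = ln(0.0184/0.0148)/(2πk) = 0.2177/(2π·0.185) = 0.1873 m·K/W
ΣR = 9.007×10^-4 + 0.2426 + 0.1873 = 0.4308 m·K/W
Q' = ΔT/ΣR = (69.1 °C − 20.9 °C)/0.4308 = 111.9 W/m
From the inner boundary to the rubber/PVC interface, ΣR_partial = 0.2435 m·K/W.
T_interface = T_in − Q'·ΣR_partial = 69.1 °C − (111.9)(0.2435) = 41.9 °C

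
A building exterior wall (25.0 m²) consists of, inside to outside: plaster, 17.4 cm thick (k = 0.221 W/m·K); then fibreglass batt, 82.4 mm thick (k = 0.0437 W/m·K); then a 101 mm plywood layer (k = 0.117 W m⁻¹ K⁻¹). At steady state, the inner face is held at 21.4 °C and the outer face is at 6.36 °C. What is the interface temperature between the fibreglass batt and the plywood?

Treat each layer as a resistance in series:
  R_plaster = L/(kA) = 0.174/(0.221·25.0) = 0.03149 K/W
  R_fibreglass batt = L/(kA) = 0.0824/(0.0437·25.0) = 0.07542 K/W
  R_plywood = L/(kA) = 0.101/(0.117·25.0) = 0.03453 K/W
ΣR = 0.03149 + 0.07542 + 0.03453 = 0.1414 K/W
Q = ΔT/ΣR = (21.4 °C − 6.36 °C)/0.1414 = 106.4 W
From the inner boundary to the fibreglass batt/plywood interface, ΣR_partial = 0.1069 K/W.
T_interface = T_in − Q·ΣR_partial = 21.4 °C − (106.4)(0.1069) = 10.0 °C

T = 10.0 °C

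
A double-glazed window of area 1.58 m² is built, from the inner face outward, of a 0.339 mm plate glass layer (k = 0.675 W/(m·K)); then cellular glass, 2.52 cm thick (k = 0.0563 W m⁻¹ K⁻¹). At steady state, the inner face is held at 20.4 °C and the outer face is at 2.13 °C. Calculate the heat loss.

Q = 64.4 W

Series thermal resistances, inner to outer:
  R_plate glass = L/(kA) = 3.39×10^-4/(0.675·1.58) = 3.179×10^-4 K/W
  R_cellular glass = L/(kA) = 0.0252/(0.0563·1.58) = 0.2833 K/W
ΣR = 3.179×10^-4 + 0.2833 = 0.2836 K/W
Q = ΔT/ΣR = (20.4 °C − 2.13 °C)/0.2836 = 64.4 W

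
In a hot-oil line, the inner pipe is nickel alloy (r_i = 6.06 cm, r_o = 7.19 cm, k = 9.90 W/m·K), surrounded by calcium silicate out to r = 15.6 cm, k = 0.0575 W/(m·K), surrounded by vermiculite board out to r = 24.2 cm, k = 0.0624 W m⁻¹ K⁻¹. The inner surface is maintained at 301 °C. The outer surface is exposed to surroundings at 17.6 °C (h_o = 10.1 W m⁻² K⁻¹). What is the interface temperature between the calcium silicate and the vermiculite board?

T = 118 °C

Series thermal resistances, inner to outer:
  R'_nickel alloy = ln(0.0719/0.0606)/(2πk) = 0.1710/(2π·9.90) = 0.002749 m·K/W
  R'_calcium silicate = ln(0.156/0.0719)/(2πk) = 0.7746/(2π·0.0575) = 2.144 m·K/W
  R'_vermiculite board = ln(0.242/0.156)/(2πk) = 0.4391/(2π·0.0624) = 1.120 m·K/W
  R'_conv,out = 1/(2πr h) = 1/(2π·0.242·10.1) = 0.06512 m·K/W
ΣR = 0.002749 + 2.144 + 1.120 + 0.06512 = 3.332 m·K/W
Q' = ΔT/ΣR = (301 °C − 17.6 °C)/3.332 = 85.05 W/m
From the inner boundary to the calcium silicate/vermiculite board interface, ΣR_partial = 2.147 m·K/W.
T_interface = T_in − Q'·ΣR_partial = 301 °C − (85.05)(2.147) = 118 °C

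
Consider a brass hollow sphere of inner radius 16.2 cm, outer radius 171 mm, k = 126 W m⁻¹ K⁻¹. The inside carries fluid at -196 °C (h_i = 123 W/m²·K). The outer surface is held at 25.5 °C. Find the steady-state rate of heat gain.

Q = 8.91 kW

Resistance network (inner→outer):
  R_conv,in = 1/(4πr²h) = 1/(4π·0.162²·123) = 0.02465 K/W
  R_brass = (1/0.162 − 1/0.171)/(4πk) = 0.3249/(4π·126) = 2.052×10^-4 K/W
ΣR = 0.02465 + 2.052×10^-4 = 0.02486 K/W
Q = ΔT/ΣR = (-196 °C − 25.5 °C)/0.02486 = -8910 W
(Negative Q ⇒ heat flows inward; heat gain = 8910 W.)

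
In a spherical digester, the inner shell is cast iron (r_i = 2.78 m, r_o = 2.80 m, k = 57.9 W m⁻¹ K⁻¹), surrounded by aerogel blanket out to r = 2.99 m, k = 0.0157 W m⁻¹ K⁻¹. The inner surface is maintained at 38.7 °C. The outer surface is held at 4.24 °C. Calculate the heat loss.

Q = 300 W

Treat each layer as a resistance in series:
  R_cast iron = (1/2.78 − 1/2.80)/(4πk) = 0.002569/(4π·57.9) = 3.531×10^-6 K/W
  R_aerogel blanket = (1/2.80 − 1/2.99)/(4πk) = 0.02269/(4π·0.0157) = 0.1150 K/W
ΣR = 3.531×10^-6 + 0.1150 = 0.1150 K/W
Q = ΔT/ΣR = (38.7 °C − 4.24 °C)/0.1150 = 300 W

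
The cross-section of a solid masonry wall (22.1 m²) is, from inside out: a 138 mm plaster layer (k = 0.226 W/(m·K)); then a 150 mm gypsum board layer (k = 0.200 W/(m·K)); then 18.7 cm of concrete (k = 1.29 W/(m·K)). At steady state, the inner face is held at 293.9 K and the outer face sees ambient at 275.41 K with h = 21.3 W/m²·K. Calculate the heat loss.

Series thermal resistances, inner to outer:
  R_plaster = L/(kA) = 0.138/(0.226·22.1) = 0.02763 K/W
  R_gypsum board = L/(kA) = 0.150/(0.200·22.1) = 0.03394 K/W
  R_concrete = L/(kA) = 0.187/(1.29·22.1) = 0.006559 K/W
  R_conv,out = 1/(hA) = 1/(21.3·22.1) = 0.002124 K/W
ΣR = 0.02763 + 0.03394 + 0.006559 + 0.002124 = 0.07025 K/W
Q = ΔT/ΣR = (293.9 K − 275.41 K)/0.07025 = 263 W

Q = 263 W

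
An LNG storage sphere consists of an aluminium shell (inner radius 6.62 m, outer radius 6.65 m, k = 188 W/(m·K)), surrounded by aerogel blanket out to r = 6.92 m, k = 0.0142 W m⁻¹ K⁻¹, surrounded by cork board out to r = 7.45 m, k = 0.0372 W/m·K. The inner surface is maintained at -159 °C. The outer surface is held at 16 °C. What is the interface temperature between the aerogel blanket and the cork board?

T = -54.1 °C

Treat each layer as a resistance in series:
  R_aluminium = (1/6.62 − 1/6.65)/(4πk) = 6.815×10^-4/(4π·188) = 2.885×10^-7 K/W
  R_aerogel blanket = (1/6.65 − 1/6.92)/(4πk) = 0.005867/(4π·0.0142) = 0.03288 K/W
  R_cork board = (1/6.92 − 1/7.45)/(4πk) = 0.01028/(4π·0.0372) = 0.02199 K/W
ΣR = 2.885×10^-7 + 0.03288 + 0.02199 = 0.05487 K/W
Q = ΔT/ΣR = (-159 °C − 16 °C)/0.05487 = -3189 W
From the inner boundary to the aerogel blanket/cork board interface, ΣR_partial = 0.03288 K/W.
T_interface = T_in − Q·ΣR_partial = -159 °C − (-3189)(0.03288) = -54.1 °C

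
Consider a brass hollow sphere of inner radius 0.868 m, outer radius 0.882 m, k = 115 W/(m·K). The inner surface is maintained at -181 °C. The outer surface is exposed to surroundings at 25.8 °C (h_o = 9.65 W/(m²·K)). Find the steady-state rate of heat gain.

Q = 19.5 kW

Treat each layer as a resistance in series:
  R_brass = (1/0.868 − 1/0.882)/(4πk) = 0.01829/(4π·115) = 1.265×10^-5 K/W
  R_conv,out = 1/(4πr²h) = 1/(4π·0.882²·9.65) = 0.01060 K/W
ΣR = 1.265×10^-5 + 0.01060 = 0.01061 K/W
Q = ΔT/ΣR = (-181 °C − 25.8 °C)/0.01061 = -19500 W
(Negative Q ⇒ heat flows inward; heat gain = 19500 W.)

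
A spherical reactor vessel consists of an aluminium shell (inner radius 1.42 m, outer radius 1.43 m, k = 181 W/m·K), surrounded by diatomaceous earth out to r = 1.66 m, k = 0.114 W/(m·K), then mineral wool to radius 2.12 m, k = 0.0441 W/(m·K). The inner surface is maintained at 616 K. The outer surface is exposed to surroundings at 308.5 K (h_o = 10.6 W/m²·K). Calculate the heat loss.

Treat each layer as a resistance in series:
  R_aluminium = (1/1.42 − 1/1.43)/(4πk) = 0.004925/(4π·181) = 2.165×10^-6 K/W
  R_diatomaceous earth = (1/1.43 − 1/1.66)/(4πk) = 0.09689/(4π·0.114) = 0.06763 K/W
  R_mineral wool = (1/1.66 − 1/2.12)/(4πk) = 0.1307/(4π·0.0441) = 0.2359 K/W
  R_conv,out = 1/(4πr²h) = 1/(4π·2.12²·10.6) = 0.001670 K/W
ΣR = 2.165×10^-6 + 0.06763 + 0.2359 + 0.001670 = 0.3052 K/W
Q = ΔT/ΣR = (616 K − 308.5 K)/0.3052 = 1010 W

Q = 1010 W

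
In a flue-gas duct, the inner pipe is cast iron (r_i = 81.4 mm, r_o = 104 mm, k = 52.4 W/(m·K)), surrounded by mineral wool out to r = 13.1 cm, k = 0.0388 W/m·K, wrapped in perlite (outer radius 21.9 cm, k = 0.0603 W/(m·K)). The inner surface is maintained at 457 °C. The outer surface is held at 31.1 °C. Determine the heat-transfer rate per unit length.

Q' = 185 W/m

Treat each layer as a resistance in series:
  R'_cast iron = ln(0.104/0.0814)/(2πk) = 0.2450/(2π·52.4) = 7.442×10^-4 m·K/W
  R'_mineral wool = ln(0.131/0.104)/(2πk) = 0.2308/(2π·0.0388) = 0.9468 m·K/W
  R'_perlite = ln(0.219/0.131)/(2πk) = 0.5139/(2π·0.0603) = 1.356 m·K/W
ΣR = 7.442×10^-4 + 0.9468 + 1.356 = 2.304 m·K/W
Q' = ΔT/ΣR = (457 °C − 31.1 °C)/2.304 = 185 W/m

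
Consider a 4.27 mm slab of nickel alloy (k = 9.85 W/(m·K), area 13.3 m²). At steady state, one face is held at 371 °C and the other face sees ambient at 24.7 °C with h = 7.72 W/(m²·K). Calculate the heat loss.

Treat each layer as a resistance in series:
  R_nickel alloy = L/(kA) = 0.00427/(9.85·13.3) = 3.259×10^-5 K/W
  R_conv,out = 1/(hA) = 1/(7.72·13.3) = 0.009739 K/W
ΣR = 3.259×10^-5 + 0.009739 = 0.009772 K/W
Q = ΔT/ΣR = (371 °C − 24.7 °C)/0.009772 = 35400 W

Q = 35400 W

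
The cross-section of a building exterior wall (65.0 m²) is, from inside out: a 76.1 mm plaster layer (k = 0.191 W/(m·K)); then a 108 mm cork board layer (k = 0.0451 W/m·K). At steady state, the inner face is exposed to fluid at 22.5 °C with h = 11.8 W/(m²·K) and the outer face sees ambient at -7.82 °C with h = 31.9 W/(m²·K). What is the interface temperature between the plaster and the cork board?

Treat each layer as a resistance in series:
  R_conv,in = 1/(hA) = 1/(11.8·65.0) = 0.001304 K/W
  R_plaster = L/(kA) = 0.0761/(0.191·65.0) = 0.006130 K/W
  R_cork board = L/(kA) = 0.108/(0.0451·65.0) = 0.03684 K/W
  R_conv,out = 1/(hA) = 1/(31.9·65.0) = 4.823×10^-4 K/W
ΣR = 0.001304 + 0.006130 + 0.03684 + 4.823×10^-4 = 0.04476 K/W
Q = ΔT/ΣR = (22.5 °C − -7.82 °C)/0.04476 = 677.4 W
From the inner boundary to the plaster/cork board interface, ΣR_partial = 0.007434 K/W.
T_interface = T_in − Q·ΣR_partial = 22.5 °C − (677.4)(0.007434) = 17.5 °C

T = 17.5 °C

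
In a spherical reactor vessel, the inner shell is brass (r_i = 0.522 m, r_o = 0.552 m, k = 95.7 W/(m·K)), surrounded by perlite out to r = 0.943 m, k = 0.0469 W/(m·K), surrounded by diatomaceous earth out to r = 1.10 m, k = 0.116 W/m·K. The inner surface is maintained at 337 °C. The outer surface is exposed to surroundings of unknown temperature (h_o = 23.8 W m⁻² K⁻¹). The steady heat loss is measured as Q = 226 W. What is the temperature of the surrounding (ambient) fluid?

T_out = 24.9 °C

Series resistances:
  R_brass = (1/0.522 − 1/0.552)/(4πk) = 0.1041/(4π·95.7) = 8.657×10^-5 K/W
  R_perlite = (1/0.552 − 1/0.943)/(4πk) = 0.7511/(4π·0.0469) = 1.275 K/W
  R_diatomaceous earth = (1/0.943 − 1/1.10)/(4πk) = 0.1514/(4π·0.116) = 0.1038 K/W
  R_conv,out = 1/(4πr²h) = 1/(4π·1.10²·23.8) = 0.002763 K/W
ΣR = 1.381 K/W
ΔT = Q·ΣR = 226 × 1.381 = 312.1 K
Heat flows outward, so T_out = T_in − ΔT = 337 − 312.1 = 24.9 °C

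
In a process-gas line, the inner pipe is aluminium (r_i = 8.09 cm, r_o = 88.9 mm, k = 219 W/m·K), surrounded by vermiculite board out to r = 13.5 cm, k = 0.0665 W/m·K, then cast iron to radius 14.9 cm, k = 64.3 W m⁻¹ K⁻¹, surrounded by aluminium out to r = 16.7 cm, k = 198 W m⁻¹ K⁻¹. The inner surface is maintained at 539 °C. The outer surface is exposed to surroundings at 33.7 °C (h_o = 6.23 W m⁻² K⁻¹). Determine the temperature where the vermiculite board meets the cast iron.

Series thermal resistances, inner to outer:
  R'_aluminium = ln(0.0889/0.0809)/(2πk) = 0.09430/(2π·219) = 6.853×10^-5 m·K/W
  R'_vermiculite board = ln(0.135/0.0889)/(2πk) = 0.4178/(2π·0.0665) = 0.9998 m·K/W
  R'_cast iron = ln(0.149/0.135)/(2πk) = 0.09867/(2π·64.3) = 2.442×10^-4 m·K/W
  R'_aluminium = ln(0.167/0.149)/(2πk) = 0.1140/(2π·198) = 9.167×10^-5 m·K/W
  R'_conv,out = 1/(2πr h) = 1/(2π·0.167·6.23) = 0.1530 m·K/W
ΣR = 6.853×10^-5 + 0.9998 + 2.442×10^-4 + 9.167×10^-5 + 0.1530 = 1.153 m·K/W
Q' = ΔT/ΣR = (539 °C − 33.7 °C)/1.153 = 438.2 W/m
From the inner boundary to the vermiculite board/cast iron interface, ΣR_partial = 0.9999 m·K/W.
T_interface = T_in − Q'·ΣR_partial = 539 °C − (438.2)(0.9999) = 101 °C

T = 101 °C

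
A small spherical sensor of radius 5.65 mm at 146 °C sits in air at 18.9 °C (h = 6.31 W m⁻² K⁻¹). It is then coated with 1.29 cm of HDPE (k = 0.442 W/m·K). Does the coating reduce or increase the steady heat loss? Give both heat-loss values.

increases: 0.322 → 2.16 W

Critical radius for a sphere: r_cr = 2k/h = 0.140 m = 14.0 cm.
Outer radius after coating: r₂ = 0.00565 + 0.0129 = 0.01855 m.
Since r₁ < r_cr and r₂ ≤ r_cr, the coating moves toward the maximum at r_cr — heat loss rises.
Bare: R = 1/(4πr₁²h) = 395.1 K/W; Q = 127.1/395.1 = 0.322 W.
Coated: R = R_cond + R_conv = 58.81 K/W; Q = 127.1/58.81 = 2.16 W.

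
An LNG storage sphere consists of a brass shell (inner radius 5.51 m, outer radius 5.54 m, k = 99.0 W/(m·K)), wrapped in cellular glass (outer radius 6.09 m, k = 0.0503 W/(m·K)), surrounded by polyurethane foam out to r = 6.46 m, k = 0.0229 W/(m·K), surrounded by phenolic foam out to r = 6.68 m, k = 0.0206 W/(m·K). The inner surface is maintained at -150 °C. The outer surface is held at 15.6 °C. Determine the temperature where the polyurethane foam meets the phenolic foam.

Series thermal resistances, inner to outer:
  R_brass = (1/5.51 − 1/5.54)/(4πk) = 9.828×10^-4/(4π·99.0) = 7.900×10^-7 K/W
  R_cellular glass = (1/5.54 − 1/6.09)/(4πk) = 0.01630/(4π·0.0503) = 0.02579 K/W
  R_polyurethane foam = (1/6.09 − 1/6.46)/(4πk) = 0.009405/(4π·0.0229) = 0.03268 K/W
  R_phenolic foam = (1/6.46 − 1/6.68)/(4πk) = 0.005098/(4π·0.0206) = 0.01969 K/W
ΣR = 7.900×10^-7 + 0.02579 + 0.03268 + 0.01969 = 0.07816 K/W
Q = ΔT/ΣR = (-150 °C − 15.6 °C)/0.07816 = -2119 W
From the inner boundary to the polyurethane foam/phenolic foam interface, ΣR_partial = 0.05847 K/W.
T_interface = T_in − Q·ΣR_partial = -150 °C − (-2119)(0.05847) = -26.1 °C

T = -26.1 °C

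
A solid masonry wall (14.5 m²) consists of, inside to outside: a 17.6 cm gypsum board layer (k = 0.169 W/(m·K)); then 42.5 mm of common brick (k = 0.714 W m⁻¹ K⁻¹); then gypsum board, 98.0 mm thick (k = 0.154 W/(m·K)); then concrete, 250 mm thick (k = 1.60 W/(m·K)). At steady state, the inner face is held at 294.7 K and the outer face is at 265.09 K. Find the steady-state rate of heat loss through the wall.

Treat each layer as a resistance in series:
  R_gypsum board = L/(kA) = 0.176/(0.169·14.5) = 0.07182 K/W
  R_common brick = L/(kA) = 0.0425/(0.714·14.5) = 0.004105 K/W
  R_gypsum board = L/(kA) = 0.0980/(0.154·14.5) = 0.04389 K/W
  R_concrete = L/(kA) = 0.250/(1.60·14.5) = 0.01078 K/W
ΣR = 0.07182 + 0.004105 + 0.04389 + 0.01078 = 0.1306 K/W
Q = ΔT/ΣR = (294.7 K − 265.09 K)/0.1306 = 227 W

Q = 227 W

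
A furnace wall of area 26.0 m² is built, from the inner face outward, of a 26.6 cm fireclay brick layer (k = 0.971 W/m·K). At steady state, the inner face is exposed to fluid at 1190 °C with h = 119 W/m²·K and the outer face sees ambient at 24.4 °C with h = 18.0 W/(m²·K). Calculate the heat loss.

Q = 89700 W

Resistance network (inner→outer):
  R_conv,in = 1/(hA) = 1/(119·26.0) = 3.232×10^-4 K/W
  R_fireclay brick = L/(kA) = 0.266/(0.971·26.0) = 0.01054 K/W
  R_conv,out = 1/(hA) = 1/(18.0·26.0) = 0.002137 K/W
ΣR = 3.232×10^-4 + 0.01054 + 0.002137 = 0.01300 K/W
Q = ΔT/ΣR = (1190 °C − 24.4 °C)/0.01300 = 89700 W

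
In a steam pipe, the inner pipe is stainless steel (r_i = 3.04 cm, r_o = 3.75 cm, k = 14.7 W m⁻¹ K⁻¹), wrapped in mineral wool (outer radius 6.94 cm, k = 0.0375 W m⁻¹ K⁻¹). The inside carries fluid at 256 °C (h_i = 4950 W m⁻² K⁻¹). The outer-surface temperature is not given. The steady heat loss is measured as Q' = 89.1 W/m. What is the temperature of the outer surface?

T_out = 22.9 °C

Series resistances:
  R'_conv,in = 1/(2πr h) = 1/(2π·0.0304·4950) = 0.001058 m·K/W
  R'_stainless steel = ln(0.0375/0.0304)/(2πk) = 0.2099/(2π·14.7) = 0.002273 m·K/W
  R'_mineral wool = ln(0.0694/0.0375)/(2πk) = 0.6155/(2π·0.0375) = 2.612 m·K/W
ΣR = 2.616 m·K/W
ΔT = Q'·ΣR = 89.1 × 2.616 = 233.1 K
Heat flows outward, so T_out = T_in − ΔT = 256 − 233.1 = 22.9 °C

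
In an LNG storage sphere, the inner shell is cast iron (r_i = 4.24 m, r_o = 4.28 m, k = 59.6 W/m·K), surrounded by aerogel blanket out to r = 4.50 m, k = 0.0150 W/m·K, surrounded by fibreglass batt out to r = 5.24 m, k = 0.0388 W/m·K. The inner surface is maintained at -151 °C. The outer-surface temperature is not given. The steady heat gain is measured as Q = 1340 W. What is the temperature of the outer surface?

Sum the resistances:
  R_cast iron = (1/4.24 − 1/4.28)/(4πk) = 0.002204/(4π·59.6) = 2.943×10^-6 K/W
  R_aerogel blanket = (1/4.28 − 1/4.50)/(4πk) = 0.01142/(4π·0.0150) = 0.06060 K/W
  R_fibreglass batt = (1/4.50 − 1/5.24)/(4πk) = 0.03138/(4π·0.0388) = 0.06436 K/W
ΣR = 0.1250 K/W
ΔT = Q·ΣR = 1340 × 0.1250 = 167.5 K
Heat flows inward, so T_out = T_in + ΔT = -151 + 167.5 = 16.5 °C

T_out = 16.5 °C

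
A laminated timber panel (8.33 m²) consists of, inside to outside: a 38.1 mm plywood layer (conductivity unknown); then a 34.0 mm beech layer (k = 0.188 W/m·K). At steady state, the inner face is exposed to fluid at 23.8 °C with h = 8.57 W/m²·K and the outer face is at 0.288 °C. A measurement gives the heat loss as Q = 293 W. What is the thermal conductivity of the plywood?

ΣR = ΔT/Q = |23.8 − 0.288|/293 = 0.08025 K/W
Known resistances:
  R_conv,in = 1/(hA) = 1/(8.57·8.33) = 0.01401 K/W
  R_beech = L/(kA) = 0.0340/(0.188·8.33) = 0.02171 K/W
R_plywood = ΣR − ΣR_known = 0.08025 − 0.03572 = 0.04453 K/W
L/(kA) = 0.04453 ⇒ k = 0.0381/(0.04453·8.33) = 0.103 W/m·K

k = 0.103 W/m·K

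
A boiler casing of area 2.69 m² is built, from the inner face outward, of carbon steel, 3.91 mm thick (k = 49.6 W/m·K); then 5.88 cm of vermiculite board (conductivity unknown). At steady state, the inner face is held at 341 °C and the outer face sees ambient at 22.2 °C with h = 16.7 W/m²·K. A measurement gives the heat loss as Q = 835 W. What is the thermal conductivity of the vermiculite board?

k = 0.0608 W/m·K

ΣR = ΔT/Q = |341 − 22.2|/835 = 0.3818 K/W
Known resistances:
  R_carbon steel = L/(kA) = 0.00391/(49.6·2.69) = 2.931×10^-5 K/W
  R_conv,out = 1/(hA) = 1/(16.7·2.69) = 0.02226 K/W
R_vermiculite board = ΣR − ΣR_known = 0.3818 − 0.02229 = 0.3595 K/W
L/(kA) = 0.3595 ⇒ k = 0.0588/(0.3595·2.69) = 0.0608 W/m·K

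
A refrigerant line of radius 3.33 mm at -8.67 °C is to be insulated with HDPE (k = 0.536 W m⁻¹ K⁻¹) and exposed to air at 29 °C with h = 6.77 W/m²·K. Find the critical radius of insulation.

r_cr = 7.92 cm

For a cylinder, r_cr = k_ins/h = 0.536/6.77 = 0.0792 m = 7.92 cm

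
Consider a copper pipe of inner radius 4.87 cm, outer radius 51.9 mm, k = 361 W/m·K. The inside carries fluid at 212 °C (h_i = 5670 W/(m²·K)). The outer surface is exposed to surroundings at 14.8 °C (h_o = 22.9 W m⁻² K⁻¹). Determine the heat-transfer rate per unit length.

Series thermal resistances, inner to outer:
  R'_conv,in = 1/(2πr h) = 1/(2π·0.0487·5670) = 5.764×10^-4 m·K/W
  R'_copper = ln(0.0519/0.0487)/(2πk) = 0.06364/(2π·361) = 2.806×10^-5 m·K/W
  R'_conv,out = 1/(2πr h) = 1/(2π·0.0519·22.9) = 0.1339 m·K/W
ΣR = 5.764×10^-4 + 2.806×10^-5 + 0.1339 = 0.1345 m·K/W
Q' = ΔT/ΣR = (212 °C − 14.8 °C)/0.1345 = 1470 W/m

Q' = 1470 W/m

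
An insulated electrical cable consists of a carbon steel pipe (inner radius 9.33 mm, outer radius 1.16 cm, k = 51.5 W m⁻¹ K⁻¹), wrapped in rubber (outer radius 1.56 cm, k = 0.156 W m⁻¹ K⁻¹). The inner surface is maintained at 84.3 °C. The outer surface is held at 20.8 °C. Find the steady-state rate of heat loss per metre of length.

Q' = 210 W/m

Resistance network (inner→outer):
  R'_carbon steel = ln(0.0116/0.00933)/(2πk) = 0.2178/(2π·51.5) = 6.730×10^-4 m·K/W
  R'_rubber = ln(0.0156/0.0116)/(2πk) = 0.2963/(2π·0.156) = 0.3023 m·K/W
ΣR = 6.730×10^-4 + 0.3023 = 0.3030 m·K/W
Q' = ΔT/ΣR = (84.3 °C − 20.8 °C)/0.3030 = 210 W/m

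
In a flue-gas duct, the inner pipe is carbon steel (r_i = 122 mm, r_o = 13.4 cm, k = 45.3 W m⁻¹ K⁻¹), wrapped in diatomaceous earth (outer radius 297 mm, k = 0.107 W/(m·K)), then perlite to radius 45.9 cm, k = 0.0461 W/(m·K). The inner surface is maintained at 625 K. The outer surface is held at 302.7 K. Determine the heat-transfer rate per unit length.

Q' = 120 W/m

Series thermal resistances, inner to outer:
  R'_carbon steel = ln(0.134/0.122)/(2πk) = 0.09382/(2π·45.3) = 3.296×10^-4 m·K/W
  R'_diatomaceous earth = ln(0.297/0.134)/(2πk) = 0.7959/(2π·0.107) = 1.184 m·K/W
  R'_perlite = ln(0.459/0.297)/(2πk) = 0.4353/(2π·0.0461) = 1.503 m·K/W
ΣR = 3.296×10^-4 + 1.184 + 1.503 = 2.687 m·K/W
Q' = ΔT/ΣR = (625 K − 302.7 K)/2.687 = 120 W/m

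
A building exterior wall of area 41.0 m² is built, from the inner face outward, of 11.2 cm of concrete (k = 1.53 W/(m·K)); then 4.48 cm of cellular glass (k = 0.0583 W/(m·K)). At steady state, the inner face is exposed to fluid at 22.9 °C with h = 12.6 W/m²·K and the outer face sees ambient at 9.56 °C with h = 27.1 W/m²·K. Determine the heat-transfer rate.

Q = 571 W

Series thermal resistances, inner to outer:
  R_conv,in = 1/(hA) = 1/(12.6·41.0) = 0.001936 K/W
  R_concrete = L/(kA) = 0.112/(1.53·41.0) = 0.001785 K/W
  R_cellular glass = L/(kA) = 0.0448/(0.0583·41.0) = 0.01874 K/W
  R_conv,out = 1/(hA) = 1/(27.1·41.0) = 9.000×10^-4 K/W
ΣR = 0.001936 + 0.001785 + 0.01874 + 9.000×10^-4 = 0.02336 K/W
Q = ΔT/ΣR = (22.9 °C − 9.56 °C)/0.02336 = 571 W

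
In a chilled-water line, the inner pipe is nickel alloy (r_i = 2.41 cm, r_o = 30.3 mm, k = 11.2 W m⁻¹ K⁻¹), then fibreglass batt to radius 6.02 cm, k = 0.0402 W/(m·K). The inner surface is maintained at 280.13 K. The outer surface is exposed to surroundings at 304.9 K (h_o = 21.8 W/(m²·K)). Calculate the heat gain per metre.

Resistance network (inner→outer):
  R'_nickel alloy = ln(0.0303/0.0241)/(2πk) = 0.2289/(2π·11.2) = 0.003253 m·K/W
  R'_fibreglass batt = ln(0.0602/0.0303)/(2πk) = 0.6865/(2π·0.0402) = 2.718 m·K/W
  R'_conv,out = 1/(2πr h) = 1/(2π·0.0602·21.8) = 0.1213 m·K/W
ΣR = 0.003253 + 2.718 + 0.1213 = 2.843 m·K/W
Q' = ΔT/ΣR = (280.13 K − 304.9 K)/2.843 = -8.71 W/m
(Negative Q' ⇒ heat flows inward; heat gain = 8.71 W/m.)

Q' = 8.71 W/m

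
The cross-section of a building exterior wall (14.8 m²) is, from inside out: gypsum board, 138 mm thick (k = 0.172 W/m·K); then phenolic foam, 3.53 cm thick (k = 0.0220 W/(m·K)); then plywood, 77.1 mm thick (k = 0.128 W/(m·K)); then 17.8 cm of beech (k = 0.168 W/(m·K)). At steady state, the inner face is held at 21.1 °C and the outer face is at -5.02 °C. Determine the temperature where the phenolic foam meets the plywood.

Series thermal resistances, inner to outer:
  R_gypsum board = L/(kA) = 0.138/(0.172·14.8) = 0.05421 K/W
  R_phenolic foam = L/(kA) = 0.0353/(0.0220·14.8) = 0.1084 K/W
  R_plywood = L/(kA) = 0.0771/(0.128·14.8) = 0.04070 K/W
  R_beech = L/(kA) = 0.178/(0.168·14.8) = 0.07159 K/W
ΣR = 0.05421 + 0.1084 + 0.04070 + 0.07159 = 0.2749 K/W
Q = ΔT/ΣR = (21.1 °C − -5.02 °C)/0.2749 = 95.02 W
From the inner boundary to the phenolic foam/plywood interface, ΣR_partial = 0.1626 K/W.
T_interface = T_in − Q·ΣR_partial = 21.1 °C − (95.02)(0.1626) = 5.65 °C

T = 5.65 °C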